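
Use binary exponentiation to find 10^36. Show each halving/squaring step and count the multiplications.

Computing 10^36 by squaring (build up from 10^1; each line after the first costs one multiplication):

10^1 = 10
10^2 = (10^1)^2 = 10^2 = 100
10^4 = (10^2)^2 = 100^2 = 10000
10^8 = (10^4)^2 = 10000^2 = 100000000
10^9 = 10 * 10^8 = 10 * 100000000 = 1000000000
10^18 = (10^9)^2 = 1000000000^2 = 1000000000000000000
10^36 = (10^18)^2 = 1000000000000000000^2 = 1000000000000000000000000000000000000

Result: 1000000000000000000000000000000000000
Multiplications needed: 6 (6 lines after 10^1)

10^36 = 1000000000000000000000000000000000000. Using exponentiation by squaring, this requires 6 multiplications. The key idea: if the exponent is even, square the half-power; if odd, multiply by the base once.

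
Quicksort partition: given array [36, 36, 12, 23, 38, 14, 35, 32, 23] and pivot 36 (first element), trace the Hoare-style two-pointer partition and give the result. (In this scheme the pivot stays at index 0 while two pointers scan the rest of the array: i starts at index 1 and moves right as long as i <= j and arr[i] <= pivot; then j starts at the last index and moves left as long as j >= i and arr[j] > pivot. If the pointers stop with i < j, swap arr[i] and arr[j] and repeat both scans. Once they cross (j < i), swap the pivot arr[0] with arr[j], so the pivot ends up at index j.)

Hoare-style two-pointer partition with pivot = 36:

Initial array: [36, 36, 12, 23, 38, 14, 35, 32, 23]

Pointers start at i = 1, j = 8.
i stops at index 4 (arr[4]=38 > 36), j stops at index 8 (arr[8]=23 <= 36): swap arr[4] and arr[8], array becomes [36, 36, 12, 23, 23, 14, 35, 32, 38]
i ends at 8, j ends at 7: the pointers have crossed (j < i), so scanning stops.

Swap pivot arr[0] with arr[7] to place pivot at position 7: [32, 36, 12, 23, 23, 14, 35, 36, 38]
Pivot position: 7

After partitioning with pivot 36, the array becomes [32, 36, 12, 23, 23, 14, 35, 36, 38]. The pivot is placed at index 7. All elements to the left of the pivot are <= 36, and all elements to the right are > 36.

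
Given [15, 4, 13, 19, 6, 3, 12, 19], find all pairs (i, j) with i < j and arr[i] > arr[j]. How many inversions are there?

Finding inversions in [15, 4, 13, 19, 6, 3, 12, 19]:

(0, 1): arr[0]=15 > arr[1]=4
(0, 2): arr[0]=15 > arr[2]=13
(0, 4): arr[0]=15 > arr[4]=6
(0, 5): arr[0]=15 > arr[5]=3
(0, 6): arr[0]=15 > arr[6]=12
(1, 5): arr[1]=4 > arr[5]=3
(2, 4): arr[2]=13 > arr[4]=6
(2, 5): arr[2]=13 > arr[5]=3
(2, 6): arr[2]=13 > arr[6]=12
(3, 4): arr[3]=19 > arr[4]=6
(3, 5): arr[3]=19 > arr[5]=3
(3, 6): arr[3]=19 > arr[6]=12
(4, 5): arr[4]=6 > arr[5]=3

Total inversions: 13

The array has 13 inversion(s): (0,1), (0,2), (0,4), (0,5), (0,6), (1,5), (2,4), (2,5), (2,6), (3,4), (3,5), (3,6), (4,5). Each pair (i,j) satisfies i < j and arr[i] > arr[j].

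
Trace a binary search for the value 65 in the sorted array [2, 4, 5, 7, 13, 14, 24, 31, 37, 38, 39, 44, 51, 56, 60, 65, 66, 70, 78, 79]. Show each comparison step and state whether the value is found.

Binary search for 65 in [2, 4, 5, 7, 13, 14, 24, 31, 37, 38, 39, 44, 51, 56, 60, 65, 66, 70, 78, 79]:

lo=0, hi=19, mid=9, arr[mid]=38 -> 38 < 65, search right half
lo=10, hi=19, mid=14, arr[mid]=60 -> 60 < 65, search right half
lo=15, hi=19, mid=17, arr[mid]=70 -> 70 > 65, search left half
lo=15, hi=16, mid=15, arr[mid]=65 -> Found target at index 15!

Binary search finds 65 at index 15 after 4 comparisons. The search repeatedly halves the search space by comparing with the middle element.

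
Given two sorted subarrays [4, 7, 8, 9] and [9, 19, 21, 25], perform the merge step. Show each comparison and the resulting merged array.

Merging process:

Compare 4 vs 9: take 4 from left. Merged: [4]
Compare 7 vs 9: take 7 from left. Merged: [4, 7]
Compare 8 vs 9: take 8 from left. Merged: [4, 7, 8]
Compare 9 vs 9: take 9 from left. Merged: [4, 7, 8, 9]
Append remaining from right: [9, 19, 21, 25]. Merged: [4, 7, 8, 9, 9, 19, 21, 25]

Final merged array: [4, 7, 8, 9, 9, 19, 21, 25]
Total comparisons: 4

The merged array is [4, 7, 8, 9, 9, 19, 21, 25], requiring 4 comparisons. The merge step runs in O(n) time where n is the total number of elements.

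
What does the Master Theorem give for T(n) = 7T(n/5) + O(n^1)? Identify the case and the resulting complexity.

Master Theorem for T(n) = 7T(n/5) + O(n^1):

a = 7, b = 5, c = 1
log_b(a) = log_5(7) = 1.2091

Case 1: c = 1 < log_5(7) = 1.2091
T(n) = O(n^(log_5 7))

For T(n) = 7T(n/5) + O(n^1): log_5(7) = 1.2091. This is Case 1 of the Master Theorem (c < log_b(a), work dominated by leaves), giving O(n^(log_5 7)).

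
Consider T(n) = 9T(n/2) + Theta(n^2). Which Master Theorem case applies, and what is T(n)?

Master Theorem for T(n) = 9T(n/2) + O(n^2):

a = 9, b = 2, c = 2
log_b(a) = log_2(9) = 3.1699

Case 1: c = 2 < log_2(9) = 3.1699
T(n) = O(n^(log_2 9))

For T(n) = 9T(n/2) + O(n^2): log_2(9) = 3.1699. This is Case 1 of the Master Theorem (c < log_b(a), work dominated by leaves), giving O(n^(log_2 9)).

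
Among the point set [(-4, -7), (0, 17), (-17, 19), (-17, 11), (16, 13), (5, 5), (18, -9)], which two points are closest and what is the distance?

Computing all pairwise distances among 7 points:

d((-4, -7), (0, 17)) = 24.3311
d((-4, -7), (-17, 19)) = 29.0689
d((-4, -7), (-17, 11)) = 22.2036
d((-4, -7), (16, 13)) = 28.2843
d((-4, -7), (5, 5)) = 15.0
d((-4, -7), (18, -9)) = 22.0907
d((0, 17), (-17, 19)) = 17.1172
d((0, 17), (-17, 11)) = 18.0278
d((0, 17), (16, 13)) = 16.4924
d((0, 17), (5, 5)) = 13.0
d((0, 17), (18, -9)) = 31.6228
d((-17, 19), (-17, 11)) = 8.0 <-- minimum
d((-17, 19), (16, 13)) = 33.541
d((-17, 19), (5, 5)) = 26.0768
d((-17, 19), (18, -9)) = 44.8219
d((-17, 11), (16, 13)) = 33.0606
d((-17, 11), (5, 5)) = 22.8035
d((-17, 11), (18, -9)) = 40.3113
d((16, 13), (5, 5)) = 13.6015
d((16, 13), (18, -9)) = 22.0907
d((5, 5), (18, -9)) = 19.105

Closest pair: (-17, 19) and (-17, 11) with distance 8.0

The closest pair is (-17, 19) and (-17, 11) with Euclidean distance 8.0. For 7 points, brute-force pairwise comparison is shown above. For large n, the divide-and-conquer algorithm (sort by x, recurse on halves, check the dividing strip) achieves O(n log n).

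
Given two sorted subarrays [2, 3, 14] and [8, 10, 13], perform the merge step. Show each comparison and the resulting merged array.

Merging process:

Compare 2 vs 8: take 2 from left. Merged: [2]
Compare 3 vs 8: take 3 from left. Merged: [2, 3]
Compare 14 vs 8: take 8 from right. Merged: [2, 3, 8]
Compare 14 vs 10: take 10 from right. Merged: [2, 3, 8, 10]
Compare 14 vs 13: take 13 from right. Merged: [2, 3, 8, 10, 13]
Append remaining from left: [14]. Merged: [2, 3, 8, 10, 13, 14]

Final merged array: [2, 3, 8, 10, 13, 14]
Total comparisons: 5

The merged array is [2, 3, 8, 10, 13, 14], requiring 5 comparisons. The merge step runs in O(n) time where n is the total number of elements.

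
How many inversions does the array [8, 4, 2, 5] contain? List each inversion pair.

Finding inversions in [8, 4, 2, 5]:

(0, 1): arr[0]=8 > arr[1]=4
(0, 2): arr[0]=8 > arr[2]=2
(0, 3): arr[0]=8 > arr[3]=5
(1, 2): arr[1]=4 > arr[2]=2

Total inversions: 4

The array has 4 inversion(s): (0,1), (0,2), (0,3), (1,2). Each pair (i,j) satisfies i < j and arr[i] > arr[j].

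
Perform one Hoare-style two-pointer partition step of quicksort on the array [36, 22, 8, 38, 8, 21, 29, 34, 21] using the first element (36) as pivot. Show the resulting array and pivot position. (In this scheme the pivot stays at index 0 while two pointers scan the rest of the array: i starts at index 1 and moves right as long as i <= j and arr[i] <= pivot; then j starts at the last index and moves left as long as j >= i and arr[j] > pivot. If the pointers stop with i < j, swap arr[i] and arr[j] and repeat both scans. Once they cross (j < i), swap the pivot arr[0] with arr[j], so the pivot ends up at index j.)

Hoare-style two-pointer partition with pivot = 36:

Initial array: [36, 22, 8, 38, 8, 21, 29, 34, 21]

Pointers start at i = 1, j = 8.
i stops at index 3 (arr[3]=38 > 36), j stops at index 8 (arr[8]=21 <= 36): swap arr[3] and arr[8], array becomes [36, 22, 8, 21, 8, 21, 29, 34, 38]
i ends at 8, j ends at 7: the pointers have crossed (j < i), so scanning stops.

Swap pivot arr[0] with arr[7] to place pivot at position 7: [34, 22, 8, 21, 8, 21, 29, 36, 38]
Pivot position: 7

After partitioning with pivot 36, the array becomes [34, 22, 8, 21, 8, 21, 29, 36, 38]. The pivot is placed at index 7. All elements to the left of the pivot are <= 36, and all elements to the right are > 36.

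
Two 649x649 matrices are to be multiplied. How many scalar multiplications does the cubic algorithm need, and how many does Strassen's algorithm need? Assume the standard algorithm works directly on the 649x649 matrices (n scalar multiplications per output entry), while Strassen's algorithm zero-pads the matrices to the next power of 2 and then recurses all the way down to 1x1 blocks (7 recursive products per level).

Matrix multiplication for 649x649 matrices:

Strassen's algorithm requires power-of-2 dimensions. Pad 649x649 to 1024x1024 (next power of 2).

Standard algorithm: 649^3 = 273359449 multiplications
Strassen's algorithm: 7^(log2(1024)) = 7^10 = 282475249 multiplications
Difference: 273359449 - 282475249 = -9115800 (Strassen uses MORE here due to padding overhead — for small or just-over-power-of-2 n, padding can outweigh the per-level savings)

Standard: 273359449 multiplications (649^3). Strassen: 282475249 multiplications (7^10, after padding to 1024x1024). Strassen reduces 8 recursive multiplications to 7 at each level.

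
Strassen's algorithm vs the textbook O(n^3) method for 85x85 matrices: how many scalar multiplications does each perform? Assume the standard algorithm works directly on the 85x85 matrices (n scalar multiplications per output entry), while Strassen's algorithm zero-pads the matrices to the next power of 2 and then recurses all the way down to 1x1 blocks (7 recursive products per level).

Matrix multiplication for 85x85 matrices:

Strassen's algorithm requires power-of-2 dimensions. Pad 85x85 to 128x128 (next power of 2).

Standard algorithm: 85^3 = 614125 multiplications
Strassen's algorithm: 7^(log2(128)) = 7^7 = 823543 multiplications
Difference: 614125 - 823543 = -209418 (Strassen uses MORE here due to padding overhead — for small or just-over-power-of-2 n, padding can outweigh the per-level savings)

Standard: 614125 multiplications (85^3). Strassen: 823543 multiplications (7^7, after padding to 128x128). Strassen reduces 8 recursive multiplications to 7 at each level.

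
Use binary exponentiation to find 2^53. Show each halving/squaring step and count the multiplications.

Computing 2^53 by squaring (build up from 2^1; each line after the first costs one multiplication):

2^1 = 2
2^2 = (2^1)^2 = 2^2 = 4
2^3 = 2 * 2^2 = 2 * 4 = 8
2^6 = (2^3)^2 = 8^2 = 64
2^12 = (2^6)^2 = 64^2 = 4096
2^13 = 2 * 2^12 = 2 * 4096 = 8192
2^26 = (2^13)^2 = 8192^2 = 67108864
2^52 = (2^26)^2 = 67108864^2 = 4503599627370496
2^53 = 2 * 2^52 = 2 * 4503599627370496 = 9007199254740992

Result: 9007199254740992
Multiplications needed: 8 (8 lines after 2^1)

2^53 = 9007199254740992. Using exponentiation by squaring, this requires 8 multiplications. The key idea: if the exponent is even, square the half-power; if odd, multiply by the base once.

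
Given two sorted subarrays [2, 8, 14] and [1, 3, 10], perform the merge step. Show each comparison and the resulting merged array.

Merging process:

Compare 2 vs 1: take 1 from right. Merged: [1]
Compare 2 vs 3: take 2 from left. Merged: [1, 2]
Compare 8 vs 3: take 3 from right. Merged: [1, 2, 3]
Compare 8 vs 10: take 8 from left. Merged: [1, 2, 3, 8]
Compare 14 vs 10: take 10 from right. Merged: [1, 2, 3, 8, 10]
Append remaining from left: [14]. Merged: [1, 2, 3, 8, 10, 14]

Final merged array: [1, 2, 3, 8, 10, 14]
Total comparisons: 5

The merged array is [1, 2, 3, 8, 10, 14], requiring 5 comparisons. The merge step runs in O(n) time where n is the total number of elements.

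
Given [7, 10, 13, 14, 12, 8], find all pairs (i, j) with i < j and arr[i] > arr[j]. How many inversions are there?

Finding inversions in [7, 10, 13, 14, 12, 8]:

(1, 5): arr[1]=10 > arr[5]=8
(2, 4): arr[2]=13 > arr[4]=12
(2, 5): arr[2]=13 > arr[5]=8
(3, 4): arr[3]=14 > arr[4]=12
(3, 5): arr[3]=14 > arr[5]=8
(4, 5): arr[4]=12 > arr[5]=8

Total inversions: 6

The array has 6 inversion(s): (1,5), (2,4), (2,5), (3,4), (3,5), (4,5). Each pair (i,j) satisfies i < j and arr[i] > arr[j].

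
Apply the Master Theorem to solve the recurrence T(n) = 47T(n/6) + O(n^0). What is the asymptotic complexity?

Master Theorem for T(n) = 47T(n/6) + O(n^0):

a = 47, b = 6, c = 0
log_b(a) = log_6(47) = 2.1488

Case 1: c = 0 < log_6(47) = 2.1488
T(n) = O(n^(log_6 47))

For T(n) = 47T(n/6) + O(n^0): log_6(47) = 2.1488. This is Case 1 of the Master Theorem (c < log_b(a), work dominated by leaves), giving O(n^(log_6 47)).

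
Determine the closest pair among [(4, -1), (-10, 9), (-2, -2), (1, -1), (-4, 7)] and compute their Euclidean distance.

Computing all pairwise distances among 5 points:

d((4, -1), (-10, 9)) = 17.2047
d((4, -1), (-2, -2)) = 6.0828
d((4, -1), (1, -1)) = 3.0 <-- minimum
d((4, -1), (-4, 7)) = 11.3137
d((-10, 9), (-2, -2)) = 13.6015
d((-10, 9), (1, -1)) = 14.8661
d((-10, 9), (-4, 7)) = 6.3246
d((-2, -2), (1, -1)) = 3.1623
d((-2, -2), (-4, 7)) = 9.2195
d((1, -1), (-4, 7)) = 9.434

Closest pair: (4, -1) and (1, -1) with distance 3.0

The closest pair is (4, -1) and (1, -1) with Euclidean distance 3.0. For 5 points, brute-force pairwise comparison is shown above. For large n, the divide-and-conquer algorithm (sort by x, recurse on halves, check the dividing strip) achieves O(n log n).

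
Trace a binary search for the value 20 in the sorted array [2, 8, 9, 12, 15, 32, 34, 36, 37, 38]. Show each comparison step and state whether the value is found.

Binary search for 20 in [2, 8, 9, 12, 15, 32, 34, 36, 37, 38]:

lo=0, hi=9, mid=4, arr[mid]=15 -> 15 < 20, search right half
lo=5, hi=9, mid=7, arr[mid]=36 -> 36 > 20, search left half
lo=5, hi=6, mid=5, arr[mid]=32 -> 32 > 20, search left half
lo=5 > hi=4, target 20 not found

Binary search determines that 20 is not in the array after 3 comparisons. The search space was exhausted without finding the target.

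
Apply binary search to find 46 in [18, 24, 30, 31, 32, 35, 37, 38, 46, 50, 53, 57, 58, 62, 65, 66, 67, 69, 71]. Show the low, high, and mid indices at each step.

Binary search for 46 in [18, 24, 30, 31, 32, 35, 37, 38, 46, 50, 53, 57, 58, 62, 65, 66, 67, 69, 71]:

lo=0, hi=18, mid=9, arr[mid]=50 -> 50 > 46, search left half
lo=0, hi=8, mid=4, arr[mid]=32 -> 32 < 46, search right half
lo=5, hi=8, mid=6, arr[mid]=37 -> 37 < 46, search right half
lo=7, hi=8, mid=7, arr[mid]=38 -> 38 < 46, search right half
lo=8, hi=8, mid=8, arr[mid]=46 -> Found target at index 8!

Binary search finds 46 at index 8 after 5 comparisons. The search repeatedly halves the search space by comparing with the middle element.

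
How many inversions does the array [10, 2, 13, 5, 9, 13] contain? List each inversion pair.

Finding inversions in [10, 2, 13, 5, 9, 13]:

(0, 1): arr[0]=10 > arr[1]=2
(0, 3): arr[0]=10 > arr[3]=5
(0, 4): arr[0]=10 > arr[4]=9
(2, 3): arr[2]=13 > arr[3]=5
(2, 4): arr[2]=13 > arr[4]=9

Total inversions: 5

The array has 5 inversion(s): (0,1), (0,3), (0,4), (2,3), (2,4). Each pair (i,j) satisfies i < j and arr[i] > arr[j].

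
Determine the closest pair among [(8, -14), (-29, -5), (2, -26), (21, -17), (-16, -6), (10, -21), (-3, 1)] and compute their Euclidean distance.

Computing all pairwise distances among 7 points:

d((8, -14), (-29, -5)) = 38.0789
d((8, -14), (2, -26)) = 13.4164
d((8, -14), (21, -17)) = 13.3417
d((8, -14), (-16, -6)) = 25.2982
d((8, -14), (10, -21)) = 7.2801 <-- minimum
d((8, -14), (-3, 1)) = 18.6011
d((-29, -5), (2, -26)) = 37.4433
d((-29, -5), (21, -17)) = 51.4198
d((-29, -5), (-16, -6)) = 13.0384
d((-29, -5), (10, -21)) = 42.1545
d((-29, -5), (-3, 1)) = 26.6833
d((2, -26), (21, -17)) = 21.0238
d((2, -26), (-16, -6)) = 26.9072
d((2, -26), (10, -21)) = 9.434
d((2, -26), (-3, 1)) = 27.4591
d((21, -17), (-16, -6)) = 38.6005
d((21, -17), (10, -21)) = 11.7047
d((21, -17), (-3, 1)) = 30.0
d((-16, -6), (10, -21)) = 30.0167
d((-16, -6), (-3, 1)) = 14.7648
d((10, -21), (-3, 1)) = 25.5539

Closest pair: (8, -14) and (10, -21) with distance 7.2801

The closest pair is (8, -14) and (10, -21) with Euclidean distance 7.2801. For 7 points, brute-force pairwise comparison is shown above. For large n, the divide-and-conquer algorithm (sort by x, recurse on halves, check the dividing strip) achieves O(n log n).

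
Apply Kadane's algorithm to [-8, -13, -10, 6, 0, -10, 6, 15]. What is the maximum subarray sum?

Using Kadane's algorithm on [-8, -13, -10, 6, 0, -10, 6, 15]:

Scanning through the array:
Position 1 (value -13): max_ending_here = -13, max_so_far = -8
Position 2 (value -10): max_ending_here = -10, max_so_far = -8
Position 3 (value 6): max_ending_here = 6, max_so_far = 6
Position 4 (value 0): max_ending_here = 6, max_so_far = 6
Position 5 (value -10): max_ending_here = -4, max_so_far = 6
Position 6 (value 6): max_ending_here = 6, max_so_far = 6
Position 7 (value 15): max_ending_here = 21, max_so_far = 21

Maximum subarray: [6, 15]
Maximum sum: 21

The maximum subarray is [6, 15] with sum 21. This subarray runs from index 6 to index 7.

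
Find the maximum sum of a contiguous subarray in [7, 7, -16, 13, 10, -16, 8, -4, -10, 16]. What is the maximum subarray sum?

Using Kadane's algorithm on [7, 7, -16, 13, 10, -16, 8, -4, -10, 16]:

Scanning through the array:
Position 1 (value 7): max_ending_here = 14, max_so_far = 14
Position 2 (value -16): max_ending_here = -2, max_so_far = 14
Position 3 (value 13): max_ending_here = 13, max_so_far = 14
Position 4 (value 10): max_ending_here = 23, max_so_far = 23
Position 5 (value -16): max_ending_here = 7, max_so_far = 23
Position 6 (value 8): max_ending_here = 15, max_so_far = 23
Position 7 (value -4): max_ending_here = 11, max_so_far = 23
Position 8 (value -10): max_ending_here = 1, max_so_far = 23
Position 9 (value 16): max_ending_here = 17, max_so_far = 23

Maximum subarray: [13, 10]
Maximum sum: 23

The maximum subarray is [13, 10] with sum 23. This subarray runs from index 3 to index 4.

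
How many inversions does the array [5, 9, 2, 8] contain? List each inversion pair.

Finding inversions in [5, 9, 2, 8]:

(0, 2): arr[0]=5 > arr[2]=2
(1, 2): arr[1]=9 > arr[2]=2
(1, 3): arr[1]=9 > arr[3]=8

Total inversions: 3

The array has 3 inversion(s): (0,2), (1,2), (1,3). Each pair (i,j) satisfies i < j and arr[i] > arr[j].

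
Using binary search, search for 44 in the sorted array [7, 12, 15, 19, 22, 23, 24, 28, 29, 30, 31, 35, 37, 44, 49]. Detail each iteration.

Binary search for 44 in [7, 12, 15, 19, 22, 23, 24, 28, 29, 30, 31, 35, 37, 44, 49]:

lo=0, hi=14, mid=7, arr[mid]=28 -> 28 < 44, search right half
lo=8, hi=14, mid=11, arr[mid]=35 -> 35 < 44, search right half
lo=12, hi=14, mid=13, arr[mid]=44 -> Found target at index 13!

Binary search finds 44 at index 13 after 3 comparisons. The search repeatedly halves the search space by comparing with the middle element.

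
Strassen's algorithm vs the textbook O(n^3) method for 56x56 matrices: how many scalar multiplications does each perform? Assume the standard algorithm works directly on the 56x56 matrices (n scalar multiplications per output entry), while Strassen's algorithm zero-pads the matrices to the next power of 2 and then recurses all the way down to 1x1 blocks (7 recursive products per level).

Matrix multiplication for 56x56 matrices:

Strassen's algorithm requires power-of-2 dimensions. Pad 56x56 to 64x64 (next power of 2).

Standard algorithm: 56^3 = 175616 multiplications
Strassen's algorithm: 7^(log2(64)) = 7^6 = 117649 multiplications
Savings: 175616 - 117649 = 57967 multiplications

Standard: 175616 multiplications (56^3). Strassen: 117649 multiplications (7^6, after padding to 64x64). Strassen reduces 8 recursive multiplications to 7 at each level.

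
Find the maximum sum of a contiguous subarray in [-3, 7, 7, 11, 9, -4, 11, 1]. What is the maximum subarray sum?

Using Kadane's algorithm on [-3, 7, 7, 11, 9, -4, 11, 1]:

Scanning through the array:
Position 1 (value 7): max_ending_here = 7, max_so_far = 7
Position 2 (value 7): max_ending_here = 14, max_so_far = 14
Position 3 (value 11): max_ending_here = 25, max_so_far = 25
Position 4 (value 9): max_ending_here = 34, max_so_far = 34
Position 5 (value -4): max_ending_here = 30, max_so_far = 34
Position 6 (value 11): max_ending_here = 41, max_so_far = 41
Position 7 (value 1): max_ending_here = 42, max_so_far = 42

Maximum subarray: [7, 7, 11, 9, -4, 11, 1]
Maximum sum: 42

The maximum subarray is [7, 7, 11, 9, -4, 11, 1] with sum 42. This subarray runs from index 1 to index 7.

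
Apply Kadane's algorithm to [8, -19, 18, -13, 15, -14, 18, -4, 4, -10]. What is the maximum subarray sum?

Using Kadane's algorithm on [8, -19, 18, -13, 15, -14, 18, -4, 4, -10]:

Scanning through the array:
Position 1 (value -19): max_ending_here = -11, max_so_far = 8
Position 2 (value 18): max_ending_here = 18, max_so_far = 18
Position 3 (value -13): max_ending_here = 5, max_so_far = 18
Position 4 (value 15): max_ending_here = 20, max_so_far = 20
Position 5 (value -14): max_ending_here = 6, max_so_far = 20
Position 6 (value 18): max_ending_here = 24, max_so_far = 24
Position 7 (value -4): max_ending_here = 20, max_so_far = 24
Position 8 (value 4): max_ending_here = 24, max_so_far = 24
Position 9 (value -10): max_ending_here = 14, max_so_far = 24

Maximum subarray: [18, -13, 15, -14, 18]
Maximum sum: 24

The maximum subarray is [18, -13, 15, -14, 18] with sum 24. This subarray runs from index 2 to index 6.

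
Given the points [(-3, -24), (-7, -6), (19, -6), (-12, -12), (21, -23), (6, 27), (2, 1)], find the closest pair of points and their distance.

Computing all pairwise distances among 7 points:

d((-3, -24), (-7, -6)) = 18.4391
d((-3, -24), (19, -6)) = 28.4253
d((-3, -24), (-12, -12)) = 15.0
d((-3, -24), (21, -23)) = 24.0208
d((-3, -24), (6, 27)) = 51.788
d((-3, -24), (2, 1)) = 25.4951
d((-7, -6), (19, -6)) = 26.0
d((-7, -6), (-12, -12)) = 7.8102 <-- minimum
d((-7, -6), (21, -23)) = 32.7567
d((-7, -6), (6, 27)) = 35.4683
d((-7, -6), (2, 1)) = 11.4018
d((19, -6), (-12, -12)) = 31.5753
d((19, -6), (21, -23)) = 17.1172
d((19, -6), (6, 27)) = 35.4683
d((19, -6), (2, 1)) = 18.3848
d((-12, -12), (21, -23)) = 34.7851
d((-12, -12), (6, 27)) = 42.9535
d((-12, -12), (2, 1)) = 19.105
d((21, -23), (6, 27)) = 52.2015
d((21, -23), (2, 1)) = 30.6105
d((6, 27), (2, 1)) = 26.3059

Closest pair: (-7, -6) and (-12, -12) with distance 7.8102

The closest pair is (-7, -6) and (-12, -12) with Euclidean distance 7.8102. For 7 points, brute-force pairwise comparison is shown above. For large n, the divide-and-conquer algorithm (sort by x, recurse on halves, check the dividing strip) achieves O(n log n).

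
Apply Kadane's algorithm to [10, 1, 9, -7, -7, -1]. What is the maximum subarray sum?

Using Kadane's algorithm on [10, 1, 9, -7, -7, -1]:

Scanning through the array:
Position 1 (value 1): max_ending_here = 11, max_so_far = 11
Position 2 (value 9): max_ending_here = 20, max_so_far = 20
Position 3 (value -7): max_ending_here = 13, max_so_far = 20
Position 4 (value -7): max_ending_here = 6, max_so_far = 20
Position 5 (value -1): max_ending_here = 5, max_so_far = 20

Maximum subarray: [10, 1, 9]
Maximum sum: 20

The maximum subarray is [10, 1, 9] with sum 20. This subarray runs from index 0 to index 2.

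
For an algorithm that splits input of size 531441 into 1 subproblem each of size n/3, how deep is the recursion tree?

For divide and conquer with division factor 3:

Problem sizes at each level:
Level 0: 531441
Level 1: 177147
Level 2: 59049
Level 3: 19683
Level 4: 6561
Level 5: 2187
Level 6: 729
Level 7: 243
Level 8: 81
Level 9: 27
Level 10: 9
Level 11: 3
Level 12: 1

The root is level 0 and the size-1 base case is level 12 (the tree spans levels 0 through 12, i.e. 13 levels counting the root), so the depth is the number of divisions: log_3(531441) = 12

The recursion tree depth is log_3(531441) = 12. At each level, the problem size is divided by 3, so it takes 12 divisions to reduce to a base case of size 1. The algorithm makes 1 recursive call at each level.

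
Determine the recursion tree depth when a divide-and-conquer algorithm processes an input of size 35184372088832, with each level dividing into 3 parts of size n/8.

For divide and conquer with division factor 8:

Problem sizes at each level:
Level 0: 35184372088832
Level 1: 4398046511104
Level 2: 549755813888
Level 3: 68719476736
Level 4: 8589934592
Level 5: 1073741824
Level 6: 134217728
Level 7: 16777216
Level 8: 2097152
Level 9: 262144
Level 10: 32768
Level 11: 4096
Level 12: 512
Level 13: 64
Level 14: 8
Level 15: 1

The root is level 0 and the size-1 base case is level 15 (the tree spans levels 0 through 15, i.e. 16 levels counting the root), so the depth is the number of divisions: log_8(35184372088832) = 15

The recursion tree depth is log_8(35184372088832) = 15. At each level, the problem size is divided by 8, so it takes 15 divisions to reduce to a base case of size 1. The algorithm makes 3 recursive calls at each level.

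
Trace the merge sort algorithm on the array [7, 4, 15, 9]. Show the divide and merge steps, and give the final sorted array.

Merge sort trace:

Split: [7, 4, 15, 9] -> [7, 4] and [15, 9]
  Split: [7, 4] -> [7] and [4]
  Merge: [7] + [4] -> [4, 7]
  Split: [15, 9] -> [15] and [9]
  Merge: [15] + [9] -> [9, 15]
Merge: [4, 7] + [9, 15] -> [4, 7, 9, 15]

Final sorted array: [4, 7, 9, 15]

The merge sort proceeds by recursively splitting the array and merging sorted halves.
After all merges, the sorted array is [4, 7, 9, 15].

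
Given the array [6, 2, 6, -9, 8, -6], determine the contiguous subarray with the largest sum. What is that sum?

Using Kadane's algorithm on [6, 2, 6, -9, 8, -6]:

Scanning through the array:
Position 1 (value 2): max_ending_here = 8, max_so_far = 8
Position 2 (value 6): max_ending_here = 14, max_so_far = 14
Position 3 (value -9): max_ending_here = 5, max_so_far = 14
Position 4 (value 8): max_ending_here = 13, max_so_far = 14
Position 5 (value -6): max_ending_here = 7, max_so_far = 14

Maximum subarray: [6, 2, 6]
Maximum sum: 14

The maximum subarray is [6, 2, 6] with sum 14. This subarray runs from index 0 to index 2.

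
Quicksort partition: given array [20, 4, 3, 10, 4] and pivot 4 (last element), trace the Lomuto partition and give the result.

Lomuto partition with pivot = 4:

Initial array: [20, 4, 3, 10, 4]

arr[0]=20 > 4: no swap
arr[1]=4 <= 4: swap with position 0, array becomes [4, 20, 3, 10, 4]
arr[2]=3 <= 4: swap with position 1, array becomes [4, 3, 20, 10, 4]
arr[3]=10 > 4: no swap

Place pivot at position 2: [4, 3, 4, 10, 20]
Pivot position: 2

After partitioning with pivot 4, the array becomes [4, 3, 4, 10, 20]. The pivot is placed at index 2. All elements to the left of the pivot are <= 4, and all elements to the right are > 4.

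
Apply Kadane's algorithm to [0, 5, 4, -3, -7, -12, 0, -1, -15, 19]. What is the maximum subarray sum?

Using Kadane's algorithm on [0, 5, 4, -3, -7, -12, 0, -1, -15, 19]:

Scanning through the array:
Position 1 (value 5): max_ending_here = 5, max_so_far = 5
Position 2 (value 4): max_ending_here = 9, max_so_far = 9
Position 3 (value -3): max_ending_here = 6, max_so_far = 9
Position 4 (value -7): max_ending_here = -1, max_so_far = 9
Position 5 (value -12): max_ending_here = -12, max_so_far = 9
Position 6 (value 0): max_ending_here = 0, max_so_far = 9
Position 7 (value -1): max_ending_here = -1, max_so_far = 9
Position 8 (value -15): max_ending_here = -15, max_so_far = 9
Position 9 (value 19): max_ending_here = 19, max_so_far = 19

Maximum subarray: [19]
Maximum sum: 19

The maximum subarray is [19] with sum 19. This subarray runs from index 9 to index 9.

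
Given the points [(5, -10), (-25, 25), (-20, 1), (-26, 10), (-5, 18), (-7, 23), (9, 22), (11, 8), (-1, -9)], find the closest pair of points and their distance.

Computing all pairwise distances among 9 points:

d((5, -10), (-25, 25)) = 46.0977
d((5, -10), (-20, 1)) = 27.313
d((5, -10), (-26, 10)) = 36.8917
d((5, -10), (-5, 18)) = 29.7321
d((5, -10), (-7, 23)) = 35.1141
d((5, -10), (9, 22)) = 32.249
d((5, -10), (11, 8)) = 18.9737
d((5, -10), (-1, -9)) = 6.0828
d((-25, 25), (-20, 1)) = 24.5153
d((-25, 25), (-26, 10)) = 15.0333
d((-25, 25), (-5, 18)) = 21.1896
d((-25, 25), (-7, 23)) = 18.1108
d((-25, 25), (9, 22)) = 34.1321
d((-25, 25), (11, 8)) = 39.8121
d((-25, 25), (-1, -9)) = 41.6173
d((-20, 1), (-26, 10)) = 10.8167
d((-20, 1), (-5, 18)) = 22.6716
d((-20, 1), (-7, 23)) = 25.5539
d((-20, 1), (9, 22)) = 35.805
d((-20, 1), (11, 8)) = 31.7805
d((-20, 1), (-1, -9)) = 21.4709
d((-26, 10), (-5, 18)) = 22.4722
d((-26, 10), (-7, 23)) = 23.0217
d((-26, 10), (9, 22)) = 37.0
d((-26, 10), (11, 8)) = 37.054
d((-26, 10), (-1, -9)) = 31.4006
d((-5, 18), (-7, 23)) = 5.3852 <-- minimum
d((-5, 18), (9, 22)) = 14.5602
d((-5, 18), (11, 8)) = 18.868
d((-5, 18), (-1, -9)) = 27.2947
d((-7, 23), (9, 22)) = 16.0312
d((-7, 23), (11, 8)) = 23.4307
d((-7, 23), (-1, -9)) = 32.5576
d((9, 22), (11, 8)) = 14.1421
d((9, 22), (-1, -9)) = 32.573
d((11, 8), (-1, -9)) = 20.8087

Closest pair: (-5, 18) and (-7, 23) with distance 5.3852

The closest pair is (-5, 18) and (-7, 23) with Euclidean distance 5.3852. For 9 points, brute-force pairwise comparison is shown above. For large n, the divide-and-conquer algorithm (sort by x, recurse on halves, check the dividing strip) achieves O(n log n).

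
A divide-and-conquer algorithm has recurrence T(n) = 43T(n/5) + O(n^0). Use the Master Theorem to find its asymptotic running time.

Master Theorem for T(n) = 43T(n/5) + O(n^0):

a = 43, b = 5, c = 0
log_b(a) = log_5(43) = 2.3370

Case 1: c = 0 < log_5(43) = 2.3370
T(n) = O(n^(log_5 43))

For T(n) = 43T(n/5) + O(n^0): log_5(43) = 2.3370. This is Case 1 of the Master Theorem (c < log_b(a), work dominated by leaves), giving O(n^(log_5 43)).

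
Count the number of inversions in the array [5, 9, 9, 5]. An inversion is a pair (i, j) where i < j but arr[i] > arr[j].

Finding inversions in [5, 9, 9, 5]:

(1, 3): arr[1]=9 > arr[3]=5
(2, 3): arr[2]=9 > arr[3]=5

Total inversions: 2

The array has 2 inversion(s): (1,3), (2,3). Each pair (i,j) satisfies i < j and arr[i] > arr[j].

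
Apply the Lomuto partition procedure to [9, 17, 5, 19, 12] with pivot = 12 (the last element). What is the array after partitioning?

Lomuto partition with pivot = 12:

Initial array: [9, 17, 5, 19, 12]

arr[0]=9 <= 12: swap with position 0, array becomes [9, 17, 5, 19, 12]
arr[1]=17 > 12: no swap
arr[2]=5 <= 12: swap with position 1, array becomes [9, 5, 17, 19, 12]
arr[3]=19 > 12: no swap

Place pivot at position 2: [9, 5, 12, 19, 17]
Pivot position: 2

After partitioning with pivot 12, the array becomes [9, 5, 12, 19, 17]. The pivot is placed at index 2. All elements to the left of the pivot are <= 12, and all elements to the right are > 12.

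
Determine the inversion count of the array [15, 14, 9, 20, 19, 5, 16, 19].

Finding inversions in [15, 14, 9, 20, 19, 5, 16, 19]:

(0, 1): arr[0]=15 > arr[1]=14
(0, 2): arr[0]=15 > arr[2]=9
(0, 5): arr[0]=15 > arr[5]=5
(1, 2): arr[1]=14 > arr[2]=9
(1, 5): arr[1]=14 > arr[5]=5
(2, 5): arr[2]=9 > arr[5]=5
(3, 4): arr[3]=20 > arr[4]=19
(3, 5): arr[3]=20 > arr[5]=5
(3, 6): arr[3]=20 > arr[6]=16
(3, 7): arr[3]=20 > arr[7]=19
(4, 5): arr[4]=19 > arr[5]=5
(4, 6): arr[4]=19 > arr[6]=16

Total inversions: 12

The array has 12 inversion(s): (0,1), (0,2), (0,5), (1,2), (1,5), (2,5), (3,4), (3,5), (3,6), (3,7), (4,5), (4,6). Each pair (i,j) satisfies i < j and arr[i] > arr[j].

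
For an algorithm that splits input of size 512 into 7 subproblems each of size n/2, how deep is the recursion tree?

For divide and conquer with division factor 2:

Problem sizes at each level:
Level 0: 512
Level 1: 256
Level 2: 128
Level 3: 64
Level 4: 32
Level 5: 16
Level 6: 8
Level 7: 4
Level 8: 2
Level 9: 1

The root is level 0 and the size-1 base case is level 9 (the tree spans levels 0 through 9, i.e. 10 levels counting the root), so the depth is the number of divisions: log_2(512) = 9

The recursion tree depth is log_2(512) = 9. At each level, the problem size is divided by 2, so it takes 9 divisions to reduce to a base case of size 1. The algorithm makes 7 recursive calls at each level.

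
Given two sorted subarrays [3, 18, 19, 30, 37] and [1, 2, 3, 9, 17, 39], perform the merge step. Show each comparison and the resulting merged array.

Merging process:

Compare 3 vs 1: take 1 from right. Merged: [1]
Compare 3 vs 2: take 2 from right. Merged: [1, 2]
Compare 3 vs 3: take 3 from left. Merged: [1, 2, 3]
Compare 18 vs 3: take 3 from right. Merged: [1, 2, 3, 3]
Compare 18 vs 9: take 9 from right. Merged: [1, 2, 3, 3, 9]
Compare 18 vs 17: take 17 from right. Merged: [1, 2, 3, 3, 9, 17]
Compare 18 vs 39: take 18 from left. Merged: [1, 2, 3, 3, 9, 17, 18]
Compare 19 vs 39: take 19 from left. Merged: [1, 2, 3, 3, 9, 17, 18, 19]
Compare 30 vs 39: take 30 from left. Merged: [1, 2, 3, 3, 9, 17, 18, 19, 30]
Compare 37 vs 39: take 37 from left. Merged: [1, 2, 3, 3, 9, 17, 18, 19, 30, 37]
Append remaining from right: [39]. Merged: [1, 2, 3, 3, 9, 17, 18, 19, 30, 37, 39]

Final merged array: [1, 2, 3, 3, 9, 17, 18, 19, 30, 37, 39]
Total comparisons: 10

The merged array is [1, 2, 3, 3, 9, 17, 18, 19, 30, 37, 39], requiring 10 comparisons. The merge step runs in O(n) time where n is the total number of elements.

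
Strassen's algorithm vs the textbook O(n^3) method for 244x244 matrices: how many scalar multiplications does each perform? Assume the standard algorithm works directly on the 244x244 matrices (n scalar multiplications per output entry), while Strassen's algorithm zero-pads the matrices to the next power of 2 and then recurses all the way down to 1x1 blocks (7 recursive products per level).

Matrix multiplication for 244x244 matrices:

Strassen's algorithm requires power-of-2 dimensions. Pad 244x244 to 256x256 (next power of 2).

Standard algorithm: 244^3 = 14526784 multiplications
Strassen's algorithm: 7^(log2(256)) = 7^8 = 5764801 multiplications
Savings: 14526784 - 5764801 = 8761983 multiplications

Standard: 14526784 multiplications (244^3). Strassen: 5764801 multiplications (7^8, after padding to 256x256). Strassen reduces 8 recursive multiplications to 7 at each level.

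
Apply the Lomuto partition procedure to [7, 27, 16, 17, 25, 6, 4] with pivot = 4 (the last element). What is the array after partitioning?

Lomuto partition with pivot = 4:

Initial array: [7, 27, 16, 17, 25, 6, 4]

arr[0]=7 > 4: no swap
arr[1]=27 > 4: no swap
arr[2]=16 > 4: no swap
arr[3]=17 > 4: no swap
arr[4]=25 > 4: no swap
arr[5]=6 > 4: no swap

Place pivot at position 0: [4, 27, 16, 17, 25, 6, 7]
Pivot position: 0

After partitioning with pivot 4, the array becomes [4, 27, 16, 17, 25, 6, 7]. The pivot is placed at index 0. All elements to the left of the pivot are <= 4, and all elements to the right are > 4.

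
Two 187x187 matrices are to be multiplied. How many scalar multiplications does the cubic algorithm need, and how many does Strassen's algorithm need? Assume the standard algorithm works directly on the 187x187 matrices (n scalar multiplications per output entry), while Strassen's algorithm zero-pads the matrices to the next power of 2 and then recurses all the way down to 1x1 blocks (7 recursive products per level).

Matrix multiplication for 187x187 matrices:

Strassen's algorithm requires power-of-2 dimensions. Pad 187x187 to 256x256 (next power of 2).

Standard algorithm: 187^3 = 6539203 multiplications
Strassen's algorithm: 7^(log2(256)) = 7^8 = 5764801 multiplications
Savings: 6539203 - 5764801 = 774402 multiplications

Standard: 6539203 multiplications (187^3). Strassen: 5764801 multiplications (7^8, after padding to 256x256). Strassen reduces 8 recursive multiplications to 7 at each level.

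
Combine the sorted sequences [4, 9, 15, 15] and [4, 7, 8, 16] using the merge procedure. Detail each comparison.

Merging process:

Compare 4 vs 4: take 4 from left. Merged: [4]
Compare 9 vs 4: take 4 from right. Merged: [4, 4]
Compare 9 vs 7: take 7 from right. Merged: [4, 4, 7]
Compare 9 vs 8: take 8 from right. Merged: [4, 4, 7, 8]
Compare 9 vs 16: take 9 from left. Merged: [4, 4, 7, 8, 9]
Compare 15 vs 16: take 15 from left. Merged: [4, 4, 7, 8, 9, 15]
Compare 15 vs 16: take 15 from left. Merged: [4, 4, 7, 8, 9, 15, 15]
Append remaining from right: [16]. Merged: [4, 4, 7, 8, 9, 15, 15, 16]

Final merged array: [4, 4, 7, 8, 9, 15, 15, 16]
Total comparisons: 7

The merged array is [4, 4, 7, 8, 9, 15, 15, 16], requiring 7 comparisons. The merge step runs in O(n) time where n is the total number of elements.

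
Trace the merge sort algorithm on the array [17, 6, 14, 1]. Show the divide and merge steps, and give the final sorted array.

Merge sort trace:

Split: [17, 6, 14, 1] -> [17, 6] and [14, 1]
  Split: [17, 6] -> [17] and [6]
  Merge: [17] + [6] -> [6, 17]
  Split: [14, 1] -> [14] and [1]
  Merge: [14] + [1] -> [1, 14]
Merge: [6, 17] + [1, 14] -> [1, 6, 14, 17]

Final sorted array: [1, 6, 14, 17]

The merge sort proceeds by recursively splitting the array and merging sorted halves.
After all merges, the sorted array is [1, 6, 14, 17].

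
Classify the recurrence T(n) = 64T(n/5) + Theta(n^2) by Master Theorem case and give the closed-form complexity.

Master Theorem for T(n) = 64T(n/5) + O(n^2):

a = 64, b = 5, c = 2
log_b(a) = log_5(64) = 2.5841

Case 1: c = 2 < log_5(64) = 2.5841
T(n) = O(n^(log_5 64))

For T(n) = 64T(n/5) + O(n^2): log_5(64) = 2.5841. This is Case 1 of the Master Theorem (c < log_b(a), work dominated by leaves), giving O(n^(log_5 64)).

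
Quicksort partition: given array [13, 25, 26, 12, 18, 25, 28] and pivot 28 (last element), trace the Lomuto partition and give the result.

Lomuto partition with pivot = 28:

Initial array: [13, 25, 26, 12, 18, 25, 28]

arr[0]=13 <= 28: swap with position 0, array becomes [13, 25, 26, 12, 18, 25, 28]
arr[1]=25 <= 28: swap with position 1, array becomes [13, 25, 26, 12, 18, 25, 28]
arr[2]=26 <= 28: swap with position 2, array becomes [13, 25, 26, 12, 18, 25, 28]
arr[3]=12 <= 28: swap with position 3, array becomes [13, 25, 26, 12, 18, 25, 28]
arr[4]=18 <= 28: swap with position 4, array becomes [13, 25, 26, 12, 18, 25, 28]
arr[5]=25 <= 28: swap with position 5, array becomes [13, 25, 26, 12, 18, 25, 28]

Place pivot at position 6: [13, 25, 26, 12, 18, 25, 28]
Pivot position: 6

After partitioning with pivot 28, the array becomes [13, 25, 26, 12, 18, 25, 28]. The pivot is placed at index 6. All elements to the left of the pivot are <= 28, and all elements to the right are > 28.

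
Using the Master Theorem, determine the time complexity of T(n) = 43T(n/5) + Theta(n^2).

Master Theorem for T(n) = 43T(n/5) + O(n^2):

a = 43, b = 5, c = 2
log_b(a) = log_5(43) = 2.3370

Case 1: c = 2 < log_5(43) = 2.3370
T(n) = O(n^(log_5 43))

For T(n) = 43T(n/5) + O(n^2): log_5(43) = 2.3370. This is Case 1 of the Master Theorem (c < log_b(a), work dominated by leaves), giving O(n^(log_5 43)).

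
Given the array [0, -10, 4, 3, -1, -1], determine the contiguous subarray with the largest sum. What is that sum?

Using Kadane's algorithm on [0, -10, 4, 3, -1, -1]:

Scanning through the array:
Position 1 (value -10): max_ending_here = -10, max_so_far = 0
Position 2 (value 4): max_ending_here = 4, max_so_far = 4
Position 3 (value 3): max_ending_here = 7, max_so_far = 7
Position 4 (value -1): max_ending_here = 6, max_so_far = 7
Position 5 (value -1): max_ending_here = 5, max_so_far = 7

Maximum subarray: [4, 3]
Maximum sum: 7

The maximum subarray is [4, 3] with sum 7. This subarray runs from index 2 to index 3.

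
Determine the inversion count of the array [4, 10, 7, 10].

Finding inversions in [4, 10, 7, 10]:

(1, 2): arr[1]=10 > arr[2]=7

Total inversions: 1

The array has 1 inversion(s): (1,2). Each pair (i,j) satisfies i < j and arr[i] > arr[j].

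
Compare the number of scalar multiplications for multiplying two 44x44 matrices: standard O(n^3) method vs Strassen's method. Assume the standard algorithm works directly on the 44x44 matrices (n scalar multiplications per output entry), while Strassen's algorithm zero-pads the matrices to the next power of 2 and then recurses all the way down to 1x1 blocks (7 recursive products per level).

Matrix multiplication for 44x44 matrices:

Strassen's algorithm requires power-of-2 dimensions. Pad 44x44 to 64x64 (next power of 2).

Standard algorithm: 44^3 = 85184 multiplications
Strassen's algorithm: 7^(log2(64)) = 7^6 = 117649 multiplications
Difference: 85184 - 117649 = -32465 (Strassen uses MORE here due to padding overhead — for small or just-over-power-of-2 n, padding can outweigh the per-level savings)

Standard: 85184 multiplications (44^3). Strassen: 117649 multiplications (7^6, after padding to 64x64). Strassen reduces 8 recursive multiplications to 7 at each level.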